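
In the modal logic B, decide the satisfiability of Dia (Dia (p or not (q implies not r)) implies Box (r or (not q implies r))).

Yes, satisfiable

1. Dia (Dia (p or not (q implies not r)) implies Box (r or (not q implies r))), 0
2. Dia (p or not (q implies not r)) implies Box (r or (not q implies r)), 1   [Dia-rule on 1: fresh world 1, 0R1]
3. Box (r or (not q implies r)), 1   [implies-rule on 2 (branches; this branch)]
4. r or (not q implies r), 0   [Box-rule on 3 via 1R0]
5. r or (not q implies r), 1   [Box-rule on 3 via 1R1]
6. not q implies r, 0   [or-rule on 4 (branches; this branch)]
7. not q implies r, 1   [or-rule on 5 (branches; this branch)]
8. r, 0   [implies-rule on 6 (branches; this branch)]
9. r, 1   [implies-rule on 7 (branches; this branch)]
Accessibility: 0R0, 0R1, 1R0, 1R1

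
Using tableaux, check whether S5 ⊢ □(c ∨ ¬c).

Valid in S5

Tableau for the negation ¬□(c ∨ ¬c):
1. ¬□(c ∨ ¬c), u
2. ¬(c ∨ ¬c), v
3. ¬c, v
4. c, v
Accessibility: uRu, uRv, vRu, vRv
Branch closes: c and ¬c both at v.
All branches of the negation close; one closing branch shown above.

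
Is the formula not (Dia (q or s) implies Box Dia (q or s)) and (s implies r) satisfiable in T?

Satisfiable

1. not (Dia (q or s) implies Box Dia (q or s)) and (s implies r), u
2. not (Dia (q or s) implies Box Dia (q or s)), u
3. s implies r, u
4. Dia (q or s), u
5. not Box Dia (q or s), u
6. r, u
7. q or s, v
8. s, v
9. not Dia (q or s), w
10. not (q or s), w
11. not q, w
12. not s, w
Accessibility: uRu, uRv, uRw, vRv, wRw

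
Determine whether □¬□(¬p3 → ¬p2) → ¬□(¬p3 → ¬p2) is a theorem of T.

Tableau for the negation ¬(□¬□(¬p3 → ¬p2) → ¬□(¬p3 → ¬p2)):
1. ¬(□¬□(¬p3 → ¬p2) → ¬□(¬p3 → ¬p2)), 0
2. □¬□(¬p3 → ¬p2), 0
3. □(¬p3 → ¬p2), 0
4. ¬□(¬p3 → ¬p2), 0
5. ¬p3 → ¬p2, 0
6. ¬p2, 0
7. ¬(¬p3 → ¬p2), 1
8. ¬p3, 1
9. p2, 1
10. ¬□(¬p3 → ¬p2), 1
11. ¬p3 → ¬p2, 1
12. ¬p2, 1
Accessibility: 0R0, 0R1, 1R1
Branch closes: p2 and ¬p2 both at 1.
All branches of the negation close; one closing branch shown above.

Yes, valid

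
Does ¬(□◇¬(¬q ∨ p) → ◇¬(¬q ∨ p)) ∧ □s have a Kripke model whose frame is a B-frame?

1. ¬(□◇¬(¬q ∨ p) → ◇¬(¬q ∨ p)) ∧ □s, w0
2. ¬(□◇¬(¬q ∨ p) → ◇¬(¬q ∨ p)), w0
3. □s, w0
4. □◇¬(¬q ∨ p), w0
5. ¬◇¬(¬q ∨ p), w0
6. s, w0
7. ◇¬(¬q ∨ p), w0
8. ¬q ∨ p, w0
9. p, w0
10. ¬(¬q ∨ p), w1
11. q, w1
12. ¬p, w1
13. s, w1
14. ◇¬(¬q ∨ p), w1
15. ¬q ∨ p, w1
16. p, w1
Accessibility: w0Rw0, w0Rw1, w1Rw0, w1Rw1
Branch closes: p and ¬p both at w1.
Every branch closes; the branch above is one of them.

Unsatisfiable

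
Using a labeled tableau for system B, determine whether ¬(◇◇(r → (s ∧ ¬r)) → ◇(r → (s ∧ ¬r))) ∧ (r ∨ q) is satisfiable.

1. ¬(◇◇(r → (s ∧ ¬r)) → ◇(r → (s ∧ ¬r))) ∧ (r ∨ q), 0
2. ¬(◇◇(r → (s ∧ ¬r)) → ◇(r → (s ∧ ¬r))), 0   [∧-rule on 1]
3. r ∨ q, 0   [∧-rule on 1]
4. ◇◇(r → (s ∧ ¬r)), 0   [¬→-rule on 2]
5. ¬◇(r → (s ∧ ¬r)), 0   [¬→-rule on 2]
6. ¬(r → (s ∧ ¬r)), 0   [¬◇-rule on 5 via 0R0]
7. r, 0   [¬→-rule on 6]
8. ¬(s ∧ ¬r), 0   [¬→-rule on 6]
9. q, 0   [∨-rule on 3 (branches; this branch)]
10. ◇(r → (s ∧ ¬r)), 1   [◇-rule on 4: fresh world 1, 0R1]
11. ¬(r → (s ∧ ¬r)), 1   [¬◇-rule on 5 via 0R1]
12. r, 1   [¬→-rule on 11]
13. ¬(s ∧ ¬r), 1   [¬→-rule on 11]
14. r → (s ∧ ¬r), 2   [◇-rule on 10: fresh world 2, 1R2]
15. s ∧ ¬r, 2   [→-rule on 14 (branches; this branch)]
16. s, 2   [∧-rule on 15]
17. ¬r, 2   [∧-rule on 15]
Accessibility: 0R0, 0R1, 1R0, 1R1, 1R2, 2R1, 2R2

Yes, satisfiable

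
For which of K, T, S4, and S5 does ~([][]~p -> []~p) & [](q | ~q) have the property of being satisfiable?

K

T-tableau for the formula:
1. ~([][]~p -> []~p) & [](q | ~q), w0
2. ~([][]~p -> []~p), w0   [&-rule on 1]
3. [](q | ~q), w0   [&-rule on 1]
4. [][]~p, w0   [~->-rule on 2]
5. ~[]~p, w0   [~->-rule on 2]
6. q | ~q, w0   [[]-rule on 3 via w0Rw0]
7. []~p, w0   [[]-rule on 4 via w0Rw0]
8. ~p, w0   [[]-rule on 7 via w0Rw0]
9. ~q, w0   [|-rule on 6 (branches; this branch)]
10. p, w1   [~[]-rule on 5: fresh world w1, w0Rw1]
11. q | ~q, w1   [[]-rule on 3 via w0Rw1]
12. []~p, w1   [[]-rule on 4 via w0Rw1]
13. ~p, w1   [[]-rule on 7 via w0Rw1]
Accessibility: w0Rw0, w0Rw1, w1Rw1
Branch closes: p and ~p both at w1.
Every branch closes (one shown): unsatisfiable in T, hence also in S4, S5 (every S4/S5-frame is a T-frame).
K-tableau for the formula:
1. ~([][]~p -> []~p) & [](q | ~q), w0
2. ~([][]~p -> []~p), w0   [&-rule on 1]
3. [](q | ~q), w0   [&-rule on 1]
4. [][]~p, w0   [~->-rule on 2]
5. ~[]~p, w0   [~->-rule on 2]
6. p, w1   [~[]-rule on 5: fresh world w1, w0Rw1]
7. q | ~q, w1   [[]-rule on 3 via w0Rw1]
8. []~p, w1   [[]-rule on 4 via w0Rw1]
9. ~q, w1   [|-rule on 7 (branches; this branch)]
Accessibility: w0Rw1
Complete open branch: satisfiable in K.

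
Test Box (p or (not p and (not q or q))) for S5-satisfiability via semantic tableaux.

Yes, satisfiable

1. Box (p or (not p and (not q or q))), 0
2. p or (not p and (not q or q)), 0
3. not p and (not q or q), 0
4. not p, 0
5. not q or q, 0
6. q, 0
Accessibility: 0R0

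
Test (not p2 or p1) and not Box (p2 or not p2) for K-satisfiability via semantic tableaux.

No, unsatisfiable

1. (not p2 or p1) and not Box (p2 or not p2), w0
2. not p2 or p1, w0
3. not Box (p2 or not p2), w0
4. p1, w0
5. not (p2 or not p2), w1
6. not p2, w1
7. p2, w1
Accessibility: w0Rw1
Branch closes: p2 and not p2 both at w1.
All branches of the tableau close; one closing branch shown above.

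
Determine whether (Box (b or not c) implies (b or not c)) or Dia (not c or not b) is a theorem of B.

Tableau for the negation not ((Box (b or not c) implies (b or not c)) or Dia (not c or not b)):
1. not ((Box (b or not c) implies (b or not c)) or Dia (not c or not b)), u
2. not (Box (b or not c) implies (b or not c)), u   [neg-or-rule on 1]
3. not Dia (not c or not b), u   [neg-or-rule on 1]
4. Box (b or not c), u   [neg-implies-rule on 2]
5. not (b or not c), u   [neg-implies-rule on 2]
6. not b, u   [neg-or-rule on 5]
7. c, u   [neg-or-rule on 5]
8. not (not c or not b), u   [neg-Dia-rule on 3 via uRu]
9. b, u   [neg-or-rule on 8]
Accessibility: uRu
Branch closes: b and not b both at u.
All branches of the negation close; one closing branch shown above.

Valid in B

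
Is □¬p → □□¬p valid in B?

Invalid (countermodel exists)

Tableau for the negation ¬(□¬p → □□¬p):
1. ¬(□¬p → □□¬p), 0
2. □¬p, 0
3. ¬□□¬p, 0
4. ¬p, 0
5. ¬□¬p, 1
6. ¬p, 1
7. p, 2
Accessibility: 0R0, 0R1, 1R0, 1R1, 1R2, 2R1, 2R2
The negation has an open branch (countermodel exists).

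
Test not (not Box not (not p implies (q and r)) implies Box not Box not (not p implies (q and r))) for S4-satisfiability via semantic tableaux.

1. not (not Box not (not p implies (q and r)) implies Box not Box not (not p implies (q and r))), 0
2. not Box not (not p implies (q and r)), 0
3. not Box not Box not (not p implies (q and r)), 0
4. not p implies (q and r), 1
5. q and r, 1
6. q, 1
7. r, 1
8. Box not (not p implies (q and r)), 2
9. not (not p implies (q and r)), 2
10. not p, 2
11. not (q and r), 2
12. not r, 2
Accessibility: 0R0, 0R1, 0R2, 1R1, 2R2

Satisfiable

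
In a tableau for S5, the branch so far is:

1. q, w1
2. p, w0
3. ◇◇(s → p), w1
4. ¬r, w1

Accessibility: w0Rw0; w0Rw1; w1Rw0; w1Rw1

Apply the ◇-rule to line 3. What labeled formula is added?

a fresh world w2 with w1Rw2, and ◇(s → p) at w2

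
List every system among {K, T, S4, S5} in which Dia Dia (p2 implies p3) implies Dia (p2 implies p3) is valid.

T-tableau for the negation not (Dia Dia (p2 implies p3) implies Dia (p2 implies p3)):
1. not (Dia Dia (p2 implies p3) implies Dia (p2 implies p3)), u
2. Dia Dia (p2 implies p3), u
3. not Dia (p2 implies p3), u
4. not (p2 implies p3), u
5. p2, u
6. not p3, u
7. Dia (p2 implies p3), v
8. not (p2 implies p3), v
9. p2, v
10. not p3, v
11. p2 implies p3, w
12. p3, w
Accessibility: uRu, uRv, vRv, vRw, wRw
Complete open branch: countermodel on a T-frame, so not valid in T, nor in K (the same frame is also a K-frame).
S4-tableau for the negation not (Dia Dia (p2 implies p3) implies Dia (p2 implies p3)):
1. not (Dia Dia (p2 implies p3) implies Dia (p2 implies p3)), u
2. Dia Dia (p2 implies p3), u
3. not Dia (p2 implies p3), u
4. not (p2 implies p3), u
5. p2, u
6. not p3, u
7. Dia (p2 implies p3), v
8. not (p2 implies p3), v
9. p2, v
10. not p3, v
11. p2 implies p3, w
12. not (p2 implies p3), w
13. p2, w
14. not p3, w
15. p3, w
Accessibility: uRu, uRv, uRw, vRv, vRw, wRw
Branch closes: p3 and not p3 both at w.
Every branch closes (one shown): valid in S4, hence also in S5 (every theorem of S4 is a theorem of S5).

S4, S5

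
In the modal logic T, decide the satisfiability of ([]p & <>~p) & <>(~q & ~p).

Unsatisfiable

1. ([]p & <>~p) & <>(~q & ~p), 0
2. []p & <>~p, 0
3. <>(~q & ~p), 0
4. []p, 0
5. <>~p, 0
6. p, 0
7. ~q & ~p, 1
8. ~q, 1
9. ~p, 1
10. p, 1
Accessibility: 0R0, 0R1, 1R1
Branch closes: p and ~p both at 1.
All branches of the tableau close; one closing branch shown above.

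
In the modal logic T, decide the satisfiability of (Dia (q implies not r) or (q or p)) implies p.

Satisfiable

1. (Dia (q implies not r) or (q or p)) implies p, w0
2. p, w0
Accessibility: w0Rw0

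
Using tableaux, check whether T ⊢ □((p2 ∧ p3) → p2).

Yes, valid

Tableau for the negation ¬□((p2 ∧ p3) → p2):
1. ¬□((p2 ∧ p3) → p2), 0
2. ¬((p2 ∧ p3) → p2), 1   [¬□-rule on 1: fresh world 1, 0R1]
3. p2 ∧ p3, 1   [¬→-rule on 2]
4. ¬p2, 1   [¬→-rule on 2]
5. p2, 1   [∧-rule on 3]
6. p3, 1   [∧-rule on 3]
Accessibility: 0R0, 0R1, 1R1
Branch closes: p2 and ¬p2 both at 1.
Every branch of the negation's tableau closes; the branch above is one of them.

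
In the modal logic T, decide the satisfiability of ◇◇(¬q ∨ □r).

Satisfiable

1. ◇◇(¬q ∨ □r), 0
2. ◇(¬q ∨ □r), 1
3. ¬q ∨ □r, 2
4. □r, 2
5. r, 2
Accessibility: 0R0, 0R1, 1R1, 1R2, 2R2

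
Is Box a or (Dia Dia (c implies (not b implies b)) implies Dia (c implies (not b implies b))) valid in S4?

Valid in S4

Tableau for the negation not (Box a or (Dia Dia (c implies (not b implies b)) implies Dia (c implies (not b implies b)))):
1. not (Box a or (Dia Dia (c implies (not b implies b)) implies Dia (c implies (not b implies b)))), w0
2. not Box a, w0
3. not (Dia Dia (c implies (not b implies b)) implies Dia (c implies (not b implies b))), w0
4. Dia Dia (c implies (not b implies b)), w0
5. not Dia (c implies (not b implies b)), w0
6. not (c implies (not b implies b)), w0
7. c, w0
8. not (not b implies b), w0
9. not b, w0
10. not a, w1
11. not (c implies (not b implies b)), w1
12. c, w1
13. not (not b implies b), w1
14. not b, w1
15. Dia (c implies (not b implies b)), w2
16. not (c implies (not b implies b)), w2
17. c, w2
18. not (not b implies b), w2
19. not b, w2
20. c implies (not b implies b), w3
21. not (c implies (not b implies b)), w3
22. c, w3
23. not (not b implies b), w3
24. not b, w3
25. not b implies b, w3
26. b, w3
Accessibility: w0Rw0, w0Rw1, w0Rw2, w0Rw3, w1Rw1, w2Rw2, w2Rw3, w3Rw3
Branch closes: b and not b both at w3.
Every branch of the negation's tableau closes; the branch above is one of them.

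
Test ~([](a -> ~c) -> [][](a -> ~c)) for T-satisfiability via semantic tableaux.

1. ~([](a -> ~c) -> [][](a -> ~c)), 0
2. [](a -> ~c), 0
3. ~[][](a -> ~c), 0
4. a -> ~c, 0
5. ~c, 0
6. ~[](a -> ~c), 1
7. a -> ~c, 1
8. ~c, 1
9. ~(a -> ~c), 2
10. a, 2
11. c, 2
Accessibility: 0R0, 0R1, 1R1, 1R2, 2R2

Yes, satisfiable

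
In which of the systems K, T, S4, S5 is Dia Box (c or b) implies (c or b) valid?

S5-tableau for the negation not (Dia Box (c or b) implies (c or b)):
1. not (Dia Box (c or b) implies (c or b)), 0
2. Dia Box (c or b), 0
3. not (c or b), 0
4. not c, 0
5. not b, 0
6. Box (c or b), 1
7. c or b, 0
8. c or b, 1
9. b, 0
Accessibility: 0R0, 0R1, 1R0, 1R1
Branch closes: b and not b both at 0.
Every branch closes (one shown): valid in S5.
S4-tableau for the negation not (Dia Box (c or b) implies (c or b)):
1. not (Dia Box (c or b) implies (c or b)), 0
2. Dia Box (c or b), 0
3. not (c or b), 0
4. not c, 0
5. not b, 0
6. Box (c or b), 1
7. c or b, 1
8. b, 1
Accessibility: 0R0, 0R1, 1R1
Complete open branch: countermodel on an S4-frame, so not valid in S4, nor in K, T (the same frame is also a K-frame and a T-frame).

S5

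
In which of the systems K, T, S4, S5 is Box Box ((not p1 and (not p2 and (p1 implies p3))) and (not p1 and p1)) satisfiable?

K

T-tableau for the formula:
1. Box Box ((not p1 and (not p2 and (p1 implies p3))) and (not p1 and p1)), w0
2. Box ((not p1 and (not p2 and (p1 implies p3))) and (not p1 and p1)), w0
3. (not p1 and (not p2 and (p1 implies p3))) and (not p1 and p1), w0
4. not p1 and (not p2 and (p1 implies p3)), w0
5. not p1 and p1, w0
6. not p1, w0
7. not p2 and (p1 implies p3), w0
8. p1, w0
Accessibility: w0Rw0
Branch closes: p1 and not p1 both at w0.
Every branch closes (one shown): unsatisfiable in T, hence also in S4, S5 (every S4/S5-frame is a T-frame).
K-tableau for the formula:
1. Box Box ((not p1 and (not p2 and (p1 implies p3))) and (not p1 and p1)), w0
Complete open branch: satisfiable in K.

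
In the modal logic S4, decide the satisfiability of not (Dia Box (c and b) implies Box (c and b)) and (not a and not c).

1. not (Dia Box (c and b) implies Box (c and b)) and (not a and not c), u
2. not (Dia Box (c and b) implies Box (c and b)), u
3. not a and not c, u
4. Dia Box (c and b), u
5. not Box (c and b), u
6. not a, u
7. not c, u
8. Box (c and b), v
9. c and b, v
10. c, v
11. b, v
12. not (c and b), w
13. not b, w
Accessibility: uRu, uRv, uRw, vRv, wRw

Satisfiable (open branch found)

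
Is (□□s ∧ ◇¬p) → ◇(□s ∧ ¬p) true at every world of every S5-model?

Valid

Tableau for the negation ¬((□□s ∧ ◇¬p) → ◇(□s ∧ ¬p)):
1. ¬((□□s ∧ ◇¬p) → ◇(□s ∧ ¬p)), u
2. □□s ∧ ◇¬p, u   [¬→-rule on 1]
3. ¬◇(□s ∧ ¬p), u   [¬→-rule on 1]
4. □□s, u   [∧-rule on 2]
5. ◇¬p, u   [∧-rule on 2]
6. ¬(□s ∧ ¬p), u   [¬◇-rule on 3 via uRu]
7. □s, u   [□-rule on 4 via uRu]
8. s, u   [□-rule on 7 via uRu]
9. p, u   [¬∧-rule on 6 (branches; this branch)]
10. ¬p, v   [◇-rule on 5: fresh world v, uRv]
11. ¬(□s ∧ ¬p), v   [¬◇-rule on 3 via uRv]
12. □s, v   [□-rule on 4 via uRv]
13. s, v   [□-rule on 7 via uRv]
14. ¬□s, v   [¬∧-rule on 11 (branches; this branch)]
15. ¬s, w   [¬□-rule on 14: fresh world w, vRw]
16. ¬(□s ∧ ¬p), w   [¬◇-rule on 3 via uRw]
17. □s, w   [□-rule on 4 via uRw]
18. s, w   [□-rule on 7 via uRw]
Accessibility: uRu, uRv, uRw, vRu, vRv, vRw, wRu, wRv, wRw
Branch closes: s and ¬s both at w.
Every branch of the negation's tableau closes; the branch above is one of them.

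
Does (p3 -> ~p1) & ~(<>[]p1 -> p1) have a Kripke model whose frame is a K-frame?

Satisfiable (open branch found)

1. (p3 -> ~p1) & ~(<>[]p1 -> p1), u
2. p3 -> ~p1, u
3. ~(<>[]p1 -> p1), u
4. <>[]p1, u
5. ~p1, u
6. []p1, v
Accessibility: uRv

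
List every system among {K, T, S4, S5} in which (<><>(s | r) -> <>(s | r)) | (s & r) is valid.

S4, S5

T-tableau for the negation ~((<><>(s | r) -> <>(s | r)) | (s & r)):
1. ~((<><>(s | r) -> <>(s | r)) | (s & r)), 0
2. ~(<><>(s | r) -> <>(s | r)), 0   [~|-rule on 1]
3. ~(s & r), 0   [~|-rule on 1]
4. <><>(s | r), 0   [~->-rule on 2]
5. ~<>(s | r), 0   [~->-rule on 2]
6. ~(s | r), 0   [~<>-rule on 5 via 0R0]
7. ~s, 0   [~|-rule on 6]
8. ~r, 0   [~|-rule on 6]
9. <>(s | r), 1   [<>-rule on 4: fresh world 1, 0R1]
10. ~(s | r), 1   [~<>-rule on 5 via 0R1]
11. ~s, 1   [~|-rule on 10]
12. ~r, 1   [~|-rule on 10]
13. s | r, 2   [<>-rule on 9: fresh world 2, 1R2]
14. r, 2   [|-rule on 13 (branches; this branch)]
Accessibility: 0R0, 0R1, 1R1, 1R2, 2R2
Complete open branch: countermodel on a T-frame, so not valid in T, nor in K (the same frame is also a K-frame).
S4-tableau for the negation ~((<><>(s | r) -> <>(s | r)) | (s & r)):
1. ~((<><>(s | r) -> <>(s | r)) | (s & r)), 0
2. ~(<><>(s | r) -> <>(s | r)), 0   [~|-rule on 1]
3. ~(s & r), 0   [~|-rule on 1]
4. <><>(s | r), 0   [~->-rule on 2]
5. ~<>(s | r), 0   [~->-rule on 2]
6. ~(s | r), 0   [~<>-rule on 5 via 0R0]
7. ~s, 0   [~|-rule on 6]
8. ~r, 0   [~|-rule on 6]
9. <>(s | r), 1   [<>-rule on 4: fresh world 1, 0R1]
10. ~(s | r), 1   [~<>-rule on 5 via 0R1]
11. ~s, 1   [~|-rule on 10]
12. ~r, 1   [~|-rule on 10]
13. s | r, 2   [<>-rule on 9: fresh world 2, 1R2]
14. ~(s | r), 2   [~<>-rule on 5 via 0R2]
15. ~s, 2   [~|-rule on 14]
16. ~r, 2   [~|-rule on 14]
17. r, 2   [|-rule on 13 (branches; this branch)]
Accessibility: 0R0, 0R1, 0R2, 1R1, 1R2, 2R2
Branch closes: r and ~r both at 2.
Every branch closes (one shown): valid in S4, hence also in S5 (every theorem of S4 is a theorem of S5).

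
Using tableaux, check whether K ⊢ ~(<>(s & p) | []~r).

Tableau for the negation <>(s & p) | []~r:
1. <>(s & p) | []~r, u
2. []~r, u   [|-rule on 1 (branches; this branch)]
The negation has an open branch (countermodel exists).

Invalid (countermodel exists)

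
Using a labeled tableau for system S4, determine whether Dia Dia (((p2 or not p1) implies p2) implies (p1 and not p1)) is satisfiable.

1. Dia Dia (((p2 or not p1) implies p2) implies (p1 and not p1)), 0
2. Dia (((p2 or not p1) implies p2) implies (p1 and not p1)), 1
3. ((p2 or not p1) implies p2) implies (p1 and not p1), 2
4. not ((p2 or not p1) implies p2), 2
5. p2 or not p1, 2
6. not p2, 2
7. not p1, 2
Accessibility: 0R0, 0R1, 0R2, 1R1, 1R2, 2R2

Satisfiable (open branch found)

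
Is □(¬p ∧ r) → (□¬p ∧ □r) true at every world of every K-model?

Tableau for the negation ¬(□(¬p ∧ r) → (□¬p ∧ □r)):
1. ¬(□(¬p ∧ r) → (□¬p ∧ □r)), u
2. □(¬p ∧ r), u   [¬→-rule on 1]
3. ¬(□¬p ∧ □r), u   [¬→-rule on 1]
4. ¬□r, u   [¬∧-rule on 3 (branches; this branch)]
5. ¬r, v   [¬□-rule on 4: fresh world v, uRv]
6. ¬p ∧ r, v   [□-rule on 2 via uRv]
7. ¬p, v   [∧-rule on 6]
8. r, v   [∧-rule on 6]
Accessibility: uRv
Branch closes: r and ¬r both at v.
Every branch of the negation's tableau closes; the branch above is one of them.

Yes, valid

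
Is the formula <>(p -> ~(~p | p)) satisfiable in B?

Satisfiable (open branch found)

1. <>(p -> ~(~p | p)), u
2. p -> ~(~p | p), v
3. ~p, v
Accessibility: uRu, uRv, vRu, vRv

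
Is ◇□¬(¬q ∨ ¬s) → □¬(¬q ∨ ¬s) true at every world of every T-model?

Tableau for the negation ¬(◇□¬(¬q ∨ ¬s) → □¬(¬q ∨ ¬s)):
1. ¬(◇□¬(¬q ∨ ¬s) → □¬(¬q ∨ ¬s)), u
2. ◇□¬(¬q ∨ ¬s), u
3. ¬□¬(¬q ∨ ¬s), u
4. □¬(¬q ∨ ¬s), v
5. ¬(¬q ∨ ¬s), v
6. q, v
7. s, v
8. ¬q ∨ ¬s, w
9. ¬s, w
Accessibility: uRu, uRv, uRw, vRv, wRw
The negation has an open branch (countermodel exists).

Invalid (countermodel exists)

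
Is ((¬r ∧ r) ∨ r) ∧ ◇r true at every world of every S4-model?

Tableau for the negation ¬(((¬r ∧ r) ∨ r) ∧ ◇r):
1. ¬(((¬r ∧ r) ∨ r) ∧ ◇r), u
2. ¬◇r, u   [¬∧-rule on 1 (branches; this branch)]
3. ¬r, u   [¬◇-rule on 2 via uRu]
Accessibility: uRu
The negation has an open branch (countermodel exists).

Not valid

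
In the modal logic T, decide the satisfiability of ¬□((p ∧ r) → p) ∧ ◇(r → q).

No, unsatisfiable

1. ¬□((p ∧ r) → p) ∧ ◇(r → q), u
2. ¬□((p ∧ r) → p), u
3. ◇(r → q), u
4. ¬((p ∧ r) → p), v
5. p ∧ r, v
6. ¬p, v
7. p, v
8. r, v
Accessibility: uRu, uRv, vRv
Branch closes: p and ¬p both at v.
(One branch shown.) All branches close.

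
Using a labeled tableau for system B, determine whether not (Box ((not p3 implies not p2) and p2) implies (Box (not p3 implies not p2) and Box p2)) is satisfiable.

1. not (Box ((not p3 implies not p2) and p2) implies (Box (not p3 implies not p2) and Box p2)), 0
2. Box ((not p3 implies not p2) and p2), 0   [neg-implies-rule on 1]
3. not (Box (not p3 implies not p2) and Box p2), 0   [neg-implies-rule on 1]
4. (not p3 implies not p2) and p2, 0   [Box-rule on 2 via 0R0]
5. not p3 implies not p2, 0   [and-rule on 4]
6. p2, 0   [and-rule on 4]
7. not Box (not p3 implies not p2), 0   [neg-and-rule on 3 (branches; this branch)]
8. p3, 0   [implies-rule on 5 (branches; this branch)]
9. not (not p3 implies not p2), 1   [neg-Box-rule on 7: fresh world 1, 0R1]
10. not p3, 1   [neg-implies-rule on 9]
11. p2, 1   [neg-implies-rule on 9]
12. (not p3 implies not p2) and p2, 1   [Box-rule on 2 via 0R1]
13. not p3 implies not p2, 1   [and-rule on 12]
14. not p2, 1   [implies-rule on 13 (branches; this branch)]
Accessibility: 0R0, 0R1, 1R0, 1R1
Branch closes: p2 and not p2 both at 1.
All branches of the tableau close; one closing branch shown above.

Unsatisfiable (every branch closes)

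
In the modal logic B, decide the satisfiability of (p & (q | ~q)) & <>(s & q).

1. (p & (q | ~q)) & <>(s & q), 0
2. p & (q | ~q), 0
3. <>(s & q), 0
4. p, 0
5. q | ~q, 0
6. ~q, 0
7. s & q, 1
8. s, 1
9. q, 1
Accessibility: 0R0, 0R1, 1R0, 1R1

Satisfiable (open branch found)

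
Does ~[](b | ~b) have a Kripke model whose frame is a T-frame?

1. ~[](b | ~b), w0
2. ~(b | ~b), w1
3. ~b, w1
4. b, w1
Accessibility: w0Rw0, w0Rw1, w1Rw1
Branch closes: b and ~b both at w1.
All branches of the tableau close; one closing branch shown above.

Unsatisfiable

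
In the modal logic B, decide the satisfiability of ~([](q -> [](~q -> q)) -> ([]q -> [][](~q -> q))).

1. ~([](q -> [](~q -> q)) -> ([]q -> [][](~q -> q))), w0
2. [](q -> [](~q -> q)), w0
3. ~([]q -> [][](~q -> q)), w0
4. []q, w0
5. ~[][](~q -> q), w0
6. q -> [](~q -> q), w0
7. q, w0
8. [](~q -> q), w0
9. ~q -> q, w0
10. ~[](~q -> q), w1
11. q -> [](~q -> q), w1
12. q, w1
13. ~q -> q, w1
14. [](~q -> q), w1
15. ~(~q -> q), w2
16. ~q, w2
17. ~q -> q, w2
18. q, w2
Accessibility: w0Rw0, w0Rw1, w1Rw0, w1Rw1, w1Rw2, w2Rw1, w2Rw2
Branch closes: q and ~q both at w2.
Every branch closes; the branch above is one of them.

No, unsatisfiable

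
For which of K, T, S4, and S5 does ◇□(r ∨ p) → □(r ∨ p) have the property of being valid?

S5-tableau for the negation ¬(◇□(r ∨ p) → □(r ∨ p)):
1. ¬(◇□(r ∨ p) → □(r ∨ p)), w0
2. ◇□(r ∨ p), w0
3. ¬□(r ∨ p), w0
4. □(r ∨ p), w1
5. r ∨ p, w0
6. r ∨ p, w1
7. p, w0
8. p, w1
9. ¬(r ∨ p), w2
10. ¬r, w2
11. ¬p, w2
12. r ∨ p, w2
13. p, w2
Accessibility: w0Rw0, w0Rw1, w0Rw2, w1Rw0, w1Rw1, w1Rw2, w2Rw0, w2Rw1, w2Rw2
Branch closes: p and ¬p both at w2.
Every branch closes (one shown): valid in S5.
S4-tableau for the negation ¬(◇□(r ∨ p) → □(r ∨ p)):
1. ¬(◇□(r ∨ p) → □(r ∨ p)), w0
2. ◇□(r ∨ p), w0
3. ¬□(r ∨ p), w0
4. □(r ∨ p), w1
5. r ∨ p, w1
6. p, w1
7. ¬(r ∨ p), w2
8. ¬r, w2
9. ¬p, w2
Accessibility: w0Rw0, w0Rw1, w0Rw2, w1Rw1, w2Rw2
Complete open branch: countermodel on an S4-frame, so not valid in S4, nor in K, T (the same frame is also a K-frame and a T-frame).

S5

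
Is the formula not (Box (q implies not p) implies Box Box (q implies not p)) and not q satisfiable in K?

Satisfiable (open branch found)

1. not (Box (q implies not p) implies Box Box (q implies not p)) and not q, w0
2. not (Box (q implies not p) implies Box Box (q implies not p)), w0
3. not q, w0
4. Box (q implies not p), w0
5. not Box Box (q implies not p), w0
6. not Box (q implies not p), w1
7. q implies not p, w1
8. not p, w1
9. not (q implies not p), w2
10. q, w2
11. p, w2
Accessibility: w0Rw1, w1Rw2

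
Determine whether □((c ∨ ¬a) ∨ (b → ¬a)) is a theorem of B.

Tableau for the negation ¬□((c ∨ ¬a) ∨ (b → ¬a)):
1. ¬□((c ∨ ¬a) ∨ (b → ¬a)), w0
2. ¬((c ∨ ¬a) ∨ (b → ¬a)), w1
3. ¬(c ∨ ¬a), w1
4. ¬(b → ¬a), w1
5. ¬c, w1
6. a, w1
7. b, w1
Accessibility: w0Rw0, w0Rw1, w1Rw0, w1Rw1
The negation has an open branch (countermodel exists).

No, not valid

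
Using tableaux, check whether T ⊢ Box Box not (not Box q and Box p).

Tableau for the negation not Box Box not (not Box q and Box p):
1. not Box Box not (not Box q and Box p), 0
2. not Box not (not Box q and Box p), 1   [neg-Box-rule on 1: fresh world 1, 0R1]
3. not Box q and Box p, 2   [neg-Box-rule on 2: fresh world 2, 1R2]
4. not Box q, 2   [and-rule on 3]
5. Box p, 2   [and-rule on 3]
6. p, 2   [Box-rule on 5 via 2R2]
7. not q, 3   [neg-Box-rule on 4: fresh world 3, 2R3]
8. p, 3   [Box-rule on 5 via 2R3]
Accessibility: 0R0, 0R1, 1R1, 1R2, 2R2, 2R3, 3R3
The negation has an open branch (countermodel exists).

Not valid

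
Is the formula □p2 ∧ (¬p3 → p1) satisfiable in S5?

1. □p2 ∧ (¬p3 → p1), w0
2. □p2, w0   [∧-rule on 1]
3. ¬p3 → p1, w0   [∧-rule on 1]
4. p2, w0   [□-rule on 2 via w0Rw0]
5. p1, w0   [→-rule on 3 (branches; this branch)]
Accessibility: w0Rw0

Satisfiable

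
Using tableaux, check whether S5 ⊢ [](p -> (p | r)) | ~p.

Tableau for the negation ~([](p -> (p | r)) | ~p):
1. ~([](p -> (p | r)) | ~p), 0
2. ~[](p -> (p | r)), 0   [~|-rule on 1]
3. p, 0   [~|-rule on 1]
4. ~(p -> (p | r)), 1   [~[]-rule on 2: fresh world 1, 0R1]
5. p, 1   [~->-rule on 4]
6. ~(p | r), 1   [~->-rule on 4]
7. ~p, 1   [~|-rule on 6]
8. ~r, 1   [~|-rule on 6]
Accessibility: 0R0, 0R1, 1R0, 1R1
Branch closes: p and ~p both at 1.
Every branch of the negation's tableau closes; the branch above is one of them.

Valid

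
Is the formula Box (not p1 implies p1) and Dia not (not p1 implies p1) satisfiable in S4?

1. Box (not p1 implies p1) and Dia not (not p1 implies p1), w0
2. Box (not p1 implies p1), w0
3. Dia not (not p1 implies p1), w0
4. not p1 implies p1, w0
5. p1, w0
6. not (not p1 implies p1), w1
7. not p1, w1
8. not p1 implies p1, w1
9. p1, w1
Accessibility: w0Rw0, w0Rw1, w1Rw1
Branch closes: p1 and not p1 both at w1.
All branches of the tableau close; one closing branch shown above.

Unsatisfiable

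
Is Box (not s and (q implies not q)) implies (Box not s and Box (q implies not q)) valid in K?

Tableau for the negation not (Box (not s and (q implies not q)) implies (Box not s and Box (q implies not q))):
1. not (Box (not s and (q implies not q)) implies (Box not s and Box (q implies not q))), w0
2. Box (not s and (q implies not q)), w0
3. not (Box not s and Box (q implies not q)), w0
4. not Box (q implies not q), w0
5. not (q implies not q), w1
6. q, w1
7. not s and (q implies not q), w1
8. not s, w1
9. q implies not q, w1
10. not q, w1
Accessibility: w0Rw1
Branch closes: q and not q both at w1.
All branches of the negation close; one closing branch shown above.

Yes, valid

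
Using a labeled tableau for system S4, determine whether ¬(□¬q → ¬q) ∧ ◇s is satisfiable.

Unsatisfiable

1. ¬(□¬q → ¬q) ∧ ◇s, u
2. ¬(□¬q → ¬q), u
3. ◇s, u
4. □¬q, u
5. q, u
6. ¬q, u
Accessibility: uRu
Branch closes: q and ¬q both at u.
All branches of the tableau close; one closing branch shown above.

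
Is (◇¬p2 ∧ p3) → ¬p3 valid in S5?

No, not valid

Tableau for the negation ¬((◇¬p2 ∧ p3) → ¬p3):
1. ¬((◇¬p2 ∧ p3) → ¬p3), 0
2. ◇¬p2 ∧ p3, 0
3. p3, 0
4. ◇¬p2, 0
5. ¬p2, 1
Accessibility: 0R0, 0R1, 1R0, 1R1
The negation has an open branch (countermodel exists).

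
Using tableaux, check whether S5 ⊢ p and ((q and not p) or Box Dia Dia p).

Tableau for the negation not (p and ((q and not p) or Box Dia Dia p)):
1. not (p and ((q and not p) or Box Dia Dia p)), w0
2. not ((q and not p) or Box Dia Dia p), w0
3. not (q and not p), w0
4. not Box Dia Dia p, w0
5. not q, w0
6. not Dia Dia p, w1
7. not Dia p, w0
8. not Dia p, w1
9. not p, w0
10. not p, w1
Accessibility: w0Rw0, w0Rw1, w1Rw0, w1Rw1
The negation has an open branch (countermodel exists).

No, not valid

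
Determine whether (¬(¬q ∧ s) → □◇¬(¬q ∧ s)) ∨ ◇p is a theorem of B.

Yes, valid

Tableau for the negation ¬((¬(¬q ∧ s) → □◇¬(¬q ∧ s)) ∨ ◇p):
1. ¬((¬(¬q ∧ s) → □◇¬(¬q ∧ s)) ∨ ◇p), w0
2. ¬(¬(¬q ∧ s) → □◇¬(¬q ∧ s)), w0
3. ¬◇p, w0
4. ¬(¬q ∧ s), w0
5. ¬□◇¬(¬q ∧ s), w0
6. ¬p, w0
7. ¬s, w0
8. ¬◇¬(¬q ∧ s), w1
9. ¬p, w1
10. ¬q ∧ s, w0
11. ¬q, w0
12. s, w0
Accessibility: w0Rw0, w0Rw1, w1Rw0, w1Rw1
Branch closes: s and ¬s both at w0.
All branches of the negation close; one closing branch shown above.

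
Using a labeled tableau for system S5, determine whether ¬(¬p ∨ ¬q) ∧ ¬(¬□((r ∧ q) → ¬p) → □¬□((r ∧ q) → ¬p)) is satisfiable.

1. ¬(¬p ∨ ¬q) ∧ ¬(¬□((r ∧ q) → ¬p) → □¬□((r ∧ q) → ¬p)), w0
2. ¬(¬p ∨ ¬q), w0
3. ¬(¬□((r ∧ q) → ¬p) → □¬□((r ∧ q) → ¬p)), w0
4. p, w0
5. q, w0
6. ¬□((r ∧ q) → ¬p), w0
7. ¬□¬□((r ∧ q) → ¬p), w0
8. ¬((r ∧ q) → ¬p), w1
9. r ∧ q, w1
10. p, w1
11. r, w1
12. q, w1
13. □((r ∧ q) → ¬p), w2
14. (r ∧ q) → ¬p, w0
15. (r ∧ q) → ¬p, w1
16. (r ∧ q) → ¬p, w2
17. ¬(r ∧ q), w0
18. ¬(r ∧ q), w1
19. ¬p, w2
20. ¬r, w0
21. ¬q, w1
Accessibility: w0Rw0, w0Rw1, w0Rw2, w1Rw0, w1Rw1, w1Rw2, w2Rw0, w2Rw1, w2Rw2
Branch closes: q and ¬q both at w1.
(One branch shown.) All branches close.

Unsatisfiable (every branch closes)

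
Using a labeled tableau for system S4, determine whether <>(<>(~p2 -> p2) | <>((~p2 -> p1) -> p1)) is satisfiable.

Yes, satisfiable

1. <>(<>(~p2 -> p2) | <>((~p2 -> p1) -> p1)), u
2. <>(~p2 -> p2) | <>((~p2 -> p1) -> p1), v
3. <>((~p2 -> p1) -> p1), v
4. (~p2 -> p1) -> p1, w
5. p1, w
Accessibility: uRu, uRv, uRw, vRv, vRw, wRw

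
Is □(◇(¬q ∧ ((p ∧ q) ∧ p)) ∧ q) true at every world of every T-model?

Tableau for the negation ¬□(◇(¬q ∧ ((p ∧ q) ∧ p)) ∧ q):
1. ¬□(◇(¬q ∧ ((p ∧ q) ∧ p)) ∧ q), u
2. ¬(◇(¬q ∧ ((p ∧ q) ∧ p)) ∧ q), v
3. ¬q, v
Accessibility: uRu, uRv, vRv
The negation has an open branch (countermodel exists).

No, not valid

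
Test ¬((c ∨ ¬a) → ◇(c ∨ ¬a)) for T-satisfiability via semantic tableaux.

1. ¬((c ∨ ¬a) → ◇(c ∨ ¬a)), 0
2. c ∨ ¬a, 0
3. ¬◇(c ∨ ¬a), 0
4. ¬(c ∨ ¬a), 0
5. ¬c, 0
6. a, 0
7. ¬a, 0
Accessibility: 0R0
Branch closes: a and ¬a both at 0.
(One branch shown.) All branches close.

Unsatisfiable (every branch closes)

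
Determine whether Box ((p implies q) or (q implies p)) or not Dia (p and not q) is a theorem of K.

Tableau for the negation not (Box ((p implies q) or (q implies p)) or not Dia (p and not q)):
1. not (Box ((p implies q) or (q implies p)) or not Dia (p and not q)), 0
2. not Box ((p implies q) or (q implies p)), 0
3. Dia (p and not q), 0
4. not ((p implies q) or (q implies p)), 1
5. not (p implies q), 1
6. not (q implies p), 1
7. p, 1
8. not q, 1
9. q, 1
10. not p, 1
Accessibility: 0R1
Branch closes: q and not q both at 1.
Every branch of the negation's tableau closes; the branch above is one of them.

Valid in K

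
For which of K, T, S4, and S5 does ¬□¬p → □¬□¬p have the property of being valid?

S4-tableau for the negation ¬(¬□¬p → □¬□¬p):
1. ¬(¬□¬p → □¬□¬p), u
2. ¬□¬p, u   [¬→-rule on 1]
3. ¬□¬□¬p, u   [¬→-rule on 1]
4. p, v   [¬□-rule on 2: fresh world v, uRv]
5. □¬p, w   [¬□-rule on 3: fresh world w, uRw]
6. ¬p, w   [□-rule on 5 via wRw]
Accessibility: uRu, uRv, uRw, vRv, wRw
Complete open branch: countermodel on an S4-frame, so not valid in S4, nor in K, T (the same frame is also a K-frame and a T-frame).
S5-tableau for the negation ¬(¬□¬p → □¬□¬p):
1. ¬(¬□¬p → □¬□¬p), u
2. ¬□¬p, u   [¬→-rule on 1]
3. ¬□¬□¬p, u   [¬→-rule on 1]
4. p, v   [¬□-rule on 2: fresh world v, uRv]
5. □¬p, w   [¬□-rule on 3: fresh world w, uRw]
6. ¬p, u   [□-rule on 5 via wRu]
7. ¬p, v   [□-rule on 5 via wRv]
Accessibility: uRu, uRv, uRw, vRu, vRv, vRw, wRu, wRv, wRw
Branch closes: p and ¬p both at v.
Every branch closes (one shown): valid in S5.

S5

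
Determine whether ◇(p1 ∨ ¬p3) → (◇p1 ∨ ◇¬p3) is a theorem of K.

Tableau for the negation ¬(◇(p1 ∨ ¬p3) → (◇p1 ∨ ◇¬p3)):
1. ¬(◇(p1 ∨ ¬p3) → (◇p1 ∨ ◇¬p3)), 0
2. ◇(p1 ∨ ¬p3), 0
3. ¬(◇p1 ∨ ◇¬p3), 0
4. ¬◇p1, 0
5. ¬◇¬p3, 0
6. p1 ∨ ¬p3, 1
7. ¬p1, 1
8. p3, 1
9. ¬p3, 1
Accessibility: 0R1
Branch closes: p3 and ¬p3 both at 1.
Every branch of the negation's tableau closes; the branch above is one of them.

Valid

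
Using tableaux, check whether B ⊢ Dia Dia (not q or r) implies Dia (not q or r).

No, not valid

Tableau for the negation not (Dia Dia (not q or r) implies Dia (not q or r)):
1. not (Dia Dia (not q or r) implies Dia (not q or r)), w0
2. Dia Dia (not q or r), w0
3. not Dia (not q or r), w0
4. not (not q or r), w0
5. q, w0
6. not r, w0
7. Dia (not q or r), w1
8. not (not q or r), w1
9. q, w1
10. not r, w1
11. not q or r, w2
12. r, w2
Accessibility: w0Rw0, w0Rw1, w1Rw0, w1Rw1, w1Rw2, w2Rw1, w2Rw2
The negation has an open branch (countermodel exists).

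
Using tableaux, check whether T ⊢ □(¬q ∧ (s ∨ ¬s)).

Tableau for the negation ¬□(¬q ∧ (s ∨ ¬s)):
1. ¬□(¬q ∧ (s ∨ ¬s)), 0
2. ¬(¬q ∧ (s ∨ ¬s)), 1
3. q, 1
Accessibility: 0R0, 0R1, 1R1
The negation has an open branch (countermodel exists).

No, not valid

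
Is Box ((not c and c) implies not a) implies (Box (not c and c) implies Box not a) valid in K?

Tableau for the negation not (Box ((not c and c) implies not a) implies (Box (not c and c) implies Box not a)):
1. not (Box ((not c and c) implies not a) implies (Box (not c and c) implies Box not a)), w0
2. Box ((not c and c) implies not a), w0   [neg-implies-rule on 1]
3. not (Box (not c and c) implies Box not a), w0   [neg-implies-rule on 1]
4. Box (not c and c), w0   [neg-implies-rule on 3]
5. not Box not a, w0   [neg-implies-rule on 3]
6. a, w1   [neg-Box-rule on 5: fresh world w1, w0Rw1]
7. (not c and c) implies not a, w1   [Box-rule on 2 via w0Rw1]
8. not c and c, w1   [Box-rule on 4 via w0Rw1]
9. not c, w1   [and-rule on 8]
10. c, w1   [and-rule on 8]
Accessibility: w0Rw1
Branch closes: c and not c both at w1.
Every branch of the negation's tableau closes; the branch above is one of them.

Valid in K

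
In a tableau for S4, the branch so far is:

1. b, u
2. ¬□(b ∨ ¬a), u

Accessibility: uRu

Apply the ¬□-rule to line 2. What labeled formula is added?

a fresh world v with uRv, and ¬(b ∨ ¬a) at v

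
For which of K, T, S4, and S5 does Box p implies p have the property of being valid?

T-tableau for the negation not (Box p implies p):
1. not (Box p implies p), w0
2. Box p, w0
3. not p, w0
4. p, w0
Accessibility: w0Rw0
Branch closes: p and not p both at w0.
Every branch closes (one shown): valid in T, hence also in S4, S5 (every theorem of T is a theorem of S4 and S5).
K-tableau for the negation not (Box p implies p):
1. not (Box p implies p), w0
2. Box p, w0
3. not p, w0
Complete open branch: countermodel on a K-frame, so not valid in K.

T, S4, S5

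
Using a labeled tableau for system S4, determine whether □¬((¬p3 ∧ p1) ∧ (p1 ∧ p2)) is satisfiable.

Satisfiable (open branch found)

1. □¬((¬p3 ∧ p1) ∧ (p1 ∧ p2)), 0
2. ¬((¬p3 ∧ p1) ∧ (p1 ∧ p2)), 0   [□-rule on 1 via 0R0]
3. ¬(p1 ∧ p2), 0   [¬∧-rule on 2 (branches; this branch)]
4. ¬p2, 0   [¬∧-rule on 3 (branches; this branch)]
Accessibility: 0R0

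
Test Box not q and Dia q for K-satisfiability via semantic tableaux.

No, unsatisfiable

1. Box not q and Dia q, 0
2. Box not q, 0
3. Dia q, 0
4. q, 1
5. not q, 1
Accessibility: 0R1
Branch closes: q and not q both at 1.
All branches of the tableau close; one closing branch shown above.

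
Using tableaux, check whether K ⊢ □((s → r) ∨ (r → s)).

Valid

Tableau for the negation ¬□((s → r) ∨ (r → s)):
1. ¬□((s → r) ∨ (r → s)), 0
2. ¬((s → r) ∨ (r → s)), 1   [¬□-rule on 1: fresh world 1, 0R1]
3. ¬(s → r), 1   [¬∨-rule on 2]
4. ¬(r → s), 1   [¬∨-rule on 2]
5. s, 1   [¬→-rule on 3]
6. ¬r, 1   [¬→-rule on 3]
7. r, 1   [¬→-rule on 4]
8. ¬s, 1   [¬→-rule on 4]
Accessibility: 0R1
Branch closes: r and ¬r both at 1.
Every branch of the negation's tableau closes; the branch above is one of them.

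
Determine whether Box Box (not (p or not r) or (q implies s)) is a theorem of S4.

Invalid (countermodel exists)

Tableau for the negation not Box Box (not (p or not r) or (q implies s)):
1. not Box Box (not (p or not r) or (q implies s)), w0
2. not Box (not (p or not r) or (q implies s)), w1
3. not (not (p or not r) or (q implies s)), w2
4. p or not r, w2
5. not (q implies s), w2
6. q, w2
7. not s, w2
8. not r, w2
Accessibility: w0Rw0, w0Rw1, w0Rw2, w1Rw1, w1Rw2, w2Rw2
The negation has an open branch (countermodel exists).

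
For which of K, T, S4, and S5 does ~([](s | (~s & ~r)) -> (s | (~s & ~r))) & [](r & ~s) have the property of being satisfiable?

T-tableau for the formula:
1. ~([](s | (~s & ~r)) -> (s | (~s & ~r))) & [](r & ~s), u
2. ~([](s | (~s & ~r)) -> (s | (~s & ~r))), u
3. [](r & ~s), u
4. [](s | (~s & ~r)), u
5. ~(s | (~s & ~r)), u
6. ~s, u
7. ~(~s & ~r), u
8. r & ~s, u
9. r, u
10. s | (~s & ~r), u
11. ~s & ~r, u
12. ~r, u
Accessibility: uRu
Branch closes: r and ~r both at u.
Every branch closes (one shown): unsatisfiable in T, hence also in S4, S5 (every S4/S5-frame is a T-frame).
K-tableau for the formula:
1. ~([](s | (~s & ~r)) -> (s | (~s & ~r))) & [](r & ~s), u
2. ~([](s | (~s & ~r)) -> (s | (~s & ~r))), u
3. [](r & ~s), u
4. [](s | (~s & ~r)), u
5. ~(s | (~s & ~r)), u
6. ~s, u
7. ~(~s & ~r), u
8. r, u
Complete open branch: satisfiable in K.

K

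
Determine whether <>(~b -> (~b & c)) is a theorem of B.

Tableau for the negation ~<>(~b -> (~b & c)):
1. ~<>(~b -> (~b & c)), 0
2. ~(~b -> (~b & c)), 0   [~<>-rule on 1 via 0R0]
3. ~b, 0   [~->-rule on 2]
4. ~(~b & c), 0   [~->-rule on 2]
5. ~c, 0   [~&-rule on 4 (branches; this branch)]
Accessibility: 0R0
The negation has an open branch (countermodel exists).

Invalid (countermodel exists)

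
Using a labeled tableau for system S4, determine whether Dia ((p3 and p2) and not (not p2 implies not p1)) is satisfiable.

Unsatisfiable (every branch closes)

1. Dia ((p3 and p2) and not (not p2 implies not p1)), w0
2. (p3 and p2) and not (not p2 implies not p1), w1   [Dia-rule on 1: fresh world w1, w0Rw1]
3. p3 and p2, w1   [and-rule on 2]
4. not (not p2 implies not p1), w1   [and-rule on 2]
5. p3, w1   [and-rule on 3]
6. p2, w1   [and-rule on 3]
7. not p2, w1   [neg-implies-rule on 4]
8. p1, w1   [neg-implies-rule on 4]
Accessibility: w0Rw0, w0Rw1, w1Rw1
Branch closes: p2 and not p2 both at w1.
(One branch shown.) All branches close.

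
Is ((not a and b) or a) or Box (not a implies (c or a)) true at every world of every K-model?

Tableau for the negation not (((not a and b) or a) or Box (not a implies (c or a))):
1. not (((not a and b) or a) or Box (not a implies (c or a))), 0
2. not ((not a and b) or a), 0
3. not Box (not a implies (c or a)), 0
4. not (not a and b), 0
5. not a, 0
6. not b, 0
7. not (not a implies (c or a)), 1
8. not a, 1
9. not (c or a), 1
10. not c, 1
Accessibility: 0R1
The negation has an open branch (countermodel exists).

Not valid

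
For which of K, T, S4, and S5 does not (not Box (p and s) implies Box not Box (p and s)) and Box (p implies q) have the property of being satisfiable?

K, T, S4

S5-tableau for the formula:
1. not (not Box (p and s) implies Box not Box (p and s)) and Box (p implies q), 0
2. not (not Box (p and s) implies Box not Box (p and s)), 0   [and-rule on 1]
3. Box (p implies q), 0   [and-rule on 1]
4. not Box (p and s), 0   [neg-implies-rule on 2]
5. not Box not Box (p and s), 0   [neg-implies-rule on 2]
6. p implies q, 0   [Box-rule on 3 via 0R0]
7. q, 0   [implies-rule on 6 (branches; this branch)]
8. not (p and s), 1   [neg-Box-rule on 4: fresh world 1, 0R1]
9. p implies q, 1   [Box-rule on 3 via 0R1]
10. not s, 1   [neg-and-rule on 8 (branches; this branch)]
11. q, 1   [implies-rule on 9 (branches; this branch)]
12. Box (p and s), 2   [neg-Box-rule on 5: fresh world 2, 0R2]
13. p implies q, 2   [Box-rule on 3 via 0R2]
14. p and s, 0   [Box-rule on 12 via 2R0]
15. p, 0   [and-rule on 14]
16. s, 0   [and-rule on 14]
17. p and s, 1   [Box-rule on 12 via 2R1]
18. p, 1   [and-rule on 17]
19. s, 1   [and-rule on 17]
Accessibility: 0R0, 0R1, 0R2, 1R0, 1R1, 1R2, 2R0, 2R1, 2R2
Branch closes: s and not s both at 1.
Every branch closes (one shown): unsatisfiable in S5.
S4-tableau for the formula:
1. not (not Box (p and s) implies Box not Box (p and s)) and Box (p implies q), 0
2. not (not Box (p and s) implies Box not Box (p and s)), 0   [and-rule on 1]
3. Box (p implies q), 0   [and-rule on 1]
4. not Box (p and s), 0   [neg-implies-rule on 2]
5. not Box not Box (p and s), 0   [neg-implies-rule on 2]
6. p implies q, 0   [Box-rule on 3 via 0R0]
7. q, 0   [implies-rule on 6 (branches; this branch)]
8. not (p and s), 1   [neg-Box-rule on 4: fresh world 1, 0R1]
9. p implies q, 1   [Box-rule on 3 via 0R1]
10. not s, 1   [neg-and-rule on 8 (branches; this branch)]
11. q, 1   [implies-rule on 9 (branches; this branch)]
12. Box (p and s), 2   [neg-Box-rule on 5: fresh world 2, 0R2]
13. p implies q, 2   [Box-rule on 3 via 0R2]
14. p and s, 2   [Box-rule on 12 via 2R2]
15. p, 2   [and-rule on 14]
16. s, 2   [and-rule on 14]
17. q, 2   [implies-rule on 13 (branches; this branch)]
Accessibility: 0R0, 0R1, 0R2, 1R1, 2R2
Complete open branch: satisfiable in S4, hence also in K, T (this S4-model is also a K-model and a T-model).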